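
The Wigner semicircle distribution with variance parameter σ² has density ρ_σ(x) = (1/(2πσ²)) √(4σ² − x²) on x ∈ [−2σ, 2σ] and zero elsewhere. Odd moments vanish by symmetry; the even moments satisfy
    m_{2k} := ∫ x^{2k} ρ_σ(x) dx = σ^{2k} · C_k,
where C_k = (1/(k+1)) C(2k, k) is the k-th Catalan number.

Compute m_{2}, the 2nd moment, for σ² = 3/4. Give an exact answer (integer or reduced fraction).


By the scaled semicircle moment identity, m_{2k} = σ^{2k} · C_k with k = 1.
C_1 = (1/(k+1)) · C(2k, k) = (1/2) · C(2, 1) = (1/2) · 2 = 1.
σ^{2k} = (σ²)^k = (3/4)^1 = 3/4.

Therefore m_{2} = σ^{2} · C_1 = (3/4) · 1 = 3/4.


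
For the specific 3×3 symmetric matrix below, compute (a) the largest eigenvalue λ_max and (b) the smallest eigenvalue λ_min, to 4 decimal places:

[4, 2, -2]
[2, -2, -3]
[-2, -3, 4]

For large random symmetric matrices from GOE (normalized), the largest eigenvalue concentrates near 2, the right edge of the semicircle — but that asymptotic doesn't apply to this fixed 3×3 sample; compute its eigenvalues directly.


Since M is real symmetric, all three eigenvalues are real; they are the roots of det(λI − M) = λ³ − (tr M) λ² + s λ − det M, where s is the sum of the principal 2×2 minors.
tr M = 4 + (-2) + 4 = 6.
s = (4·(-2) − 2²) + (4·4 − (-2)²) + ((-2)·4 − (-3)²) = -12 + 12 + (-17) = -17.
det M (expand along row 1) = 4·(-17) − 2·2 + (-2)·(-10) = -52.
Characteristic polynomial: λ³ − 6λ² − 17λ + 52 = 0.
Substitute λ = y + (tr M)/3 = y + 2.000000 to remove the quadratic term: y³ + p·y + q = 0 with p = s − (tr M)²/3 = -29.000000 and q = −2(tr M)³/27 + (tr M)·s/3 − det M = 2.000000.
Three real roots ⇒ use the trigonometric (Viète) form: r = 2√(−p/3) = 6.218253, φ = arccos(3q/(p·r)) = arccos(-0.033272) = 1.604075 rad.
y_k = r·cos(φ/3 − 2πk/3) for k = 0, 1, 2 gives y = 5.350345, 0.068977, -5.419322.
λ_k = y_k + 2.000000 gives λ = 7.3503, 2.0690, -3.4193 (check: the sum is 6.0000 = tr M).

Hence λ_max = 7.3503 and λ_min = -3.4193.


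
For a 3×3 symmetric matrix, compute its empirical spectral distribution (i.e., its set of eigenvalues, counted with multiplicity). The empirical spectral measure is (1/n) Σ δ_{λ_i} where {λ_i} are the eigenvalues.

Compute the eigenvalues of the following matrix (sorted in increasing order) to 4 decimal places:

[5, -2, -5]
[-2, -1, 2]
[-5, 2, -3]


Since M is real symmetric, all three eigenvalues are real; they are the roots of det(λI − M) = λ³ − (tr M) λ² + s λ − det M, where s is the sum of the principal 2×2 minors.
tr M = 5 + (-1) + (-3) = 1.
s = (5·(-1) − (-2)²) + (5·(-3) − (-5)²) + ((-1)·(-3) − 2²) = -9 + (-40) + (-1) = -50.
det M (expand along row 1) = 5·(-1) − (-2)·16 + (-5)·(-9) = 72.
Characteristic polynomial: λ³ − λ² − 50λ − 72 = 0.
Substitute λ = y + (tr M)/3 = y + 0.333333 to remove the quadratic term: y³ + p·y + q = 0 with p = s − (tr M)²/3 = -50.333333 and q = −2(tr M)³/27 + (tr M)·s/3 − det M = -88.740741.
Three real roots ⇒ use the trigonometric (Viète) form: r = 2√(−p/3) = 8.192137, φ = arccos(3q/(p·r)) = arccos(0.645641) = 0.868933 rad.
y_k = r·cos(φ/3 − 2πk/3) for k = 0, 1, 2 gives y = 7.850898, -1.899150, -5.951748.
λ_k = y_k + 0.333333 gives λ = 8.1842, -1.5658, -5.6184 (check: the sum is 1.0000 = tr M).

Eigenvalues sorted in increasing order: [-5.6184, -1.5658, 8.1842].


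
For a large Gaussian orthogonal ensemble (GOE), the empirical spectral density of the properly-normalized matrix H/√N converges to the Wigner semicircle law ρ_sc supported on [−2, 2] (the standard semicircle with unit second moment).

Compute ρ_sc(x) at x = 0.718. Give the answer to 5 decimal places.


ρ_sc(x) = (1/(2π)) √(4 − x²). With x = 0.718:
  4 − x² = 4 − (0.718)² = 4 − 0.515524 = 3.484476.
  √(4 − x²) = 1.866675.
  1/(2π) = 0.159155.
  ρ_sc(0.718) = 0.159155 · 1.866675 = 0.297091.

Rounded to 5 decimal places: ρ_sc(0.718) ≈ 0.29709.


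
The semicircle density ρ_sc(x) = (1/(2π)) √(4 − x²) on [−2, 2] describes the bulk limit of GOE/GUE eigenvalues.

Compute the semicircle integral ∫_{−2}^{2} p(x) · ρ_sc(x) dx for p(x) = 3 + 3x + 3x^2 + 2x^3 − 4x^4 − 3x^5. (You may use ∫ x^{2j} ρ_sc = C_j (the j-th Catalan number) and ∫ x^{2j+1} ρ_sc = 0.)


Write p(x) = Σ a_i x^i, split into monomials and integrate each against ρ_sc separately.
Using ∫ x^{2j} ρ_sc = C_j = (1/(j+1)) C(2j, j) (Catalan numbers) and ∫ x^{2j+1} ρ_sc = 0 (odd monomials vanish by symmetry):
  i = 0 (even): a_0 · C_{0} = 3 · 1 = 3
  i = 1 (odd): ∫ x^1 ρ_sc = 0 (vanishes)
  i = 2 (even): a_2 · C_{1} = 3 · 1 = 3
  i = 3 (odd): ∫ x^3 ρ_sc = 0 (vanishes)
  i = 4 (even): a_4 · C_{2} = -4 · 2 = -8
  i = 5 (odd): ∫ x^5 ρ_sc = 0 (vanishes)

Summing the contributions: ∫_{−2}^{2} p(x) ρ_sc(x) dx = 3 + 3 + (-8) = -2.


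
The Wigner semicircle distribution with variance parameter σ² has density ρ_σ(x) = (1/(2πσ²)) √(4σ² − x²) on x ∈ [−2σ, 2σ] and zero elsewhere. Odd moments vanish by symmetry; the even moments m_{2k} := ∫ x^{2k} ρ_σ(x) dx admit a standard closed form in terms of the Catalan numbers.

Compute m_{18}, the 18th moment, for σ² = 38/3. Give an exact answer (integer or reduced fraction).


By the scaled semicircle moment identity, m_{2k} = σ^{2k} · C_k with k = 9.
C_9 = (1/(k+1)) · C(2k, k) = (1/10) · C(18, 9) = (1/10) · 48620 = 4862.
σ^{2k} = (σ²)^k = (38/3)^9 = 165216101262848/19683.

Therefore m_{18} = σ^{18} · C_9 = (165216101262848/19683) · 4862 = 803280684339966976/19683.


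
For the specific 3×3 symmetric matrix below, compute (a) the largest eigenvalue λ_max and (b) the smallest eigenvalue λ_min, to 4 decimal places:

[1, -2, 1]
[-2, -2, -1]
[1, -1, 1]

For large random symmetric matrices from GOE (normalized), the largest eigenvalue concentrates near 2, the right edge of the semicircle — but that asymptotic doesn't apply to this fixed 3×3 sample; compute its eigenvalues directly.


Since M is real symmetric, all three eigenvalues are real; they are the roots of det(λI − M) = λ³ − (tr M) λ² + s λ − det M, where s is the sum of the principal 2×2 minors.
tr M = 1 + (-2) + 1 = 0.
s = (1·(-2) − (-2)²) + (1·1 − 1²) + ((-2)·1 − (-1)²) = -6 + 0 + (-3) = -9.
det M (expand along row 1) = 1·(-3) − (-2)·(-1) + 1·4 = -1.
Characteristic polynomial: λ³ − 9λ + 1 = 0.
Substitute λ = y + (tr M)/3 = y + 0.000000 to remove the quadratic term: y³ + p·y + q = 0 with p = s − (tr M)²/3 = -9.000000 and q = −2(tr M)³/27 + (tr M)·s/3 − det M = 1.000000.
Three real roots ⇒ use the trigonometric (Viète) form: r = 2√(−p/3) = 3.464102, φ = arccos(3q/(p·r)) = arccos(-0.096225) = 1.667170 rad.
y_k = r·cos(φ/3 − 2πk/3) for k = 0, 1, 2 gives y = 2.942820, 0.111264, -3.054084.
λ_k = y_k + 0.000000 gives λ = 2.9428, 0.1113, -3.0541 (check: the sum is 0.0000 = tr M).

Hence λ_max = 2.9428 and λ_min = -3.0541.


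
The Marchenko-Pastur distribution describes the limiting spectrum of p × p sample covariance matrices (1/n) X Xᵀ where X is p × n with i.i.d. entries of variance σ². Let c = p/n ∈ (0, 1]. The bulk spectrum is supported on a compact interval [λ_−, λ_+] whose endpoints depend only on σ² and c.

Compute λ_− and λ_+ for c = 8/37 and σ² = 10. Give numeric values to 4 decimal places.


c = 8/37 = 0.216216; √c = 0.464991.
λ_− = σ² (1 − √c)² = 10 · (1 − 0.464991)² = 10 · (0.535009)² = 2.862351.
λ_+ = σ² (1 + √c)² = 10 · (1 + 0.464991)² = 10 · (1.464991)² = 21.461973.

Rounded to 4 decimal places: λ_− ≈ 2.8624, λ_+ ≈ 21.4620.


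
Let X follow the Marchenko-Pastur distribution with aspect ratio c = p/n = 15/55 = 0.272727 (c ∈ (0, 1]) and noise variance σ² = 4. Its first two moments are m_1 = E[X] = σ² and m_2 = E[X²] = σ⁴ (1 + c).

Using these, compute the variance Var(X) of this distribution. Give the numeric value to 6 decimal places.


m_1 = E[X] = σ² = 4, so m_1² = 16.
m_2 = E[X²] = σ⁴ (1 + c) = 16 · (1 + 0.272727) = 16 · 1.272727 = 20.363636.
(Note m_2 − m_1² simplifies to c · σ⁴ = 0.272727 · 16.)

Var(X) = m_2 − m_1² = 20.363636 − 16 = 4.363636.


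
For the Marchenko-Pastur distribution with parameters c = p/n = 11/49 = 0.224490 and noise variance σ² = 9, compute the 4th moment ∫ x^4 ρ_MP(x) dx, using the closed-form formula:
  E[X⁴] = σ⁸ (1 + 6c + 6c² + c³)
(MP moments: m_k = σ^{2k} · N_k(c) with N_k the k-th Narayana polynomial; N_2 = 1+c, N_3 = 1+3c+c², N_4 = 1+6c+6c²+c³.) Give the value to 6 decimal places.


E[X⁴] = σ⁸ (1 + 6c + 6c² + c³) (fourth MP moment). With σ² = 9 (so σ⁸ = 6561) and c = 11/49 = 0.224490: E[X⁴] = 6561 · (1 + 6·0.224490 + 6·(0.224490)² + (0.224490)³) = 6561 · 2.660626.

So E[X^4] = 17456.367840.


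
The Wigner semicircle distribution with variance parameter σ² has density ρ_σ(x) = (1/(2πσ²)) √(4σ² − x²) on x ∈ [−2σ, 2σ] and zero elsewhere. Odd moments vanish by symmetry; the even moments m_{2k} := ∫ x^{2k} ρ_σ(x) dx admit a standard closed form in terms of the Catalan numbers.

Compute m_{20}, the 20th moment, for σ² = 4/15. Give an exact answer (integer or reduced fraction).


By the scaled semicircle moment identity, m_{2k} = σ^{2k} · C_k with k = 10.
C_10 = (1/(k+1)) · C(2k, k) = (1/11) · C(20, 10) = (1/11) · 184756 = 16796.
σ^{2k} = (σ²)^k = (4/15)^10 = 1048576/576650390625.

Therefore m_{20} = σ^{20} · C_10 = (1048576/576650390625) · 16796 = 17611882496/576650390625.


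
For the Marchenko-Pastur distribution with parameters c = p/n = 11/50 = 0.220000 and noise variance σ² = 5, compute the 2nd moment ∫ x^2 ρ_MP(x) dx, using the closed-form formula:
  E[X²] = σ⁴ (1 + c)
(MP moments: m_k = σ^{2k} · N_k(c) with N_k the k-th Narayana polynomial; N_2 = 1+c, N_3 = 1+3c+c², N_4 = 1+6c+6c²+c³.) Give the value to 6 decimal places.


E[X²] = σ⁴ (1 + c) (second MP moment). With σ² = 5 (so σ⁴ = 25) and c = 11/50 = 0.220000: E[X²] = 25 · (1 + 0.220000) = 25 · 1.220000.

So E[X^2] = 30.500000.


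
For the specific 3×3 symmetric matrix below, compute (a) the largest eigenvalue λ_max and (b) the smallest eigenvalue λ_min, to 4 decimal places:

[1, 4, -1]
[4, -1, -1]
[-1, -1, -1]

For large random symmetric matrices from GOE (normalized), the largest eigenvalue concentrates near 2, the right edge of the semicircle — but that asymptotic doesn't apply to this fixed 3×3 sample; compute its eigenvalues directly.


Since M is real symmetric, all three eigenvalues are real; they are the roots of det(λI − M) = λ³ − (tr M) λ² + s λ − det M, where s is the sum of the principal 2×2 minors.
tr M = 1 + (-1) + (-1) = -1.
s = (1·(-1) − 4²) + (1·(-1) − (-1)²) + ((-1)·(-1) − (-1)²) = -17 + (-2) + 0 = -19.
det M (expand along row 1) = 1·0 − 4·(-5) + (-1)·(-5) = 25.
Characteristic polynomial: λ³ + λ² − 19λ − 25 = 0.
Substitute λ = y + (tr M)/3 = y − 0.333333 to remove the quadratic term: y³ + p·y + q = 0 with p = s − (tr M)²/3 = -19.333333 and q = −2(tr M)³/27 + (tr M)·s/3 − det M = -18.592593.
Three real roots ⇒ use the trigonometric (Viète) form: r = 2√(−p/3) = 5.077182, φ = arccos(3q/(p·r)) = arccos(0.568240) = 0.966431 rad.
y_k = r·cos(φ/3 − 2πk/3) for k = 0, 1, 2 gives y = 4.816006, -1.015920, -3.800086.
λ_k = y_k − 0.333333 gives λ = 4.4827, -1.3493, -4.1334 (check: the sum is -1.0000 = tr M).

Hence λ_max = 4.4827 and λ_min = -4.1334.


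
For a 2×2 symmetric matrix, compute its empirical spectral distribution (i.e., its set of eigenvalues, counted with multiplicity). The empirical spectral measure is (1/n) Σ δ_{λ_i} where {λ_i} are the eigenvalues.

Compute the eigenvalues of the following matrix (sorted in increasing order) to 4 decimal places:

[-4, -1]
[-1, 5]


Since M is real symmetric, both eigenvalues are real; they are the roots of det(λI − M) = λ² − (tr M) λ + det M.
tr M = -4 + 5 = 1.
det M = (-4)·5 − (-1)² = -20 − 1 = -21.
Characteristic polynomial: λ² − λ − 21 = 0.
Discriminant Δ = (tr M)² − 4·det M = 1 − (-84) = 85; √Δ = 9.219544.
λ = (tr M ± √Δ)/2 = (1 ± 9.219544)/2, giving (tr M − √Δ)/2 = -4.1098 and (tr M + √Δ)/2 = 5.1098.

Eigenvalues sorted in increasing order: [-4.1098, 5.1098].


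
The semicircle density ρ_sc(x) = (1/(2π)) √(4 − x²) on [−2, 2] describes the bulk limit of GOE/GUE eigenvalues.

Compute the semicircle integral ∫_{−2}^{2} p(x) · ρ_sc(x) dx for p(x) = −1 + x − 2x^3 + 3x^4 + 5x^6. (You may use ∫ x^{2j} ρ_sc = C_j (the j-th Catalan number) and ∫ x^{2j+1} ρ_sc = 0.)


Write p(x) = Σ a_i x^i, split into monomials and integrate each against ρ_sc separately.
Using ∫ x^{2j} ρ_sc = C_j = (1/(j+1)) C(2j, j) (Catalan numbers) and ∫ x^{2j+1} ρ_sc = 0 (odd monomials vanish by symmetry):
  i = 0 (even): a_0 · C_{0} = -1 · 1 = -1
  i = 1 (odd): ∫ x^1 ρ_sc = 0 (vanishes)
  i = 3 (odd): ∫ x^3 ρ_sc = 0 (vanishes)
  i = 4 (even): a_4 · C_{2} = 3 · 2 = 6
  i = 6 (even): a_6 · C_{3} = 5 · 5 = 25

Summing the contributions: ∫_{−2}^{2} p(x) ρ_sc(x) dx = (-1) + 6 + 25 = 30.


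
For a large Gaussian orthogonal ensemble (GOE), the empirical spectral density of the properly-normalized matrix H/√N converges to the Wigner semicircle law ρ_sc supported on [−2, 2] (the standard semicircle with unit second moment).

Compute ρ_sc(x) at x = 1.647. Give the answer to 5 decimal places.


ρ_sc(x) = (1/(2π)) √(4 − x²). With x = 1.647:
  4 − x² = 4 − (1.647)² = 4 − 2.712609 = 1.287391.
  √(4 − x²) = 1.134633.
  1/(2π) = 0.159155.
  ρ_sc(1.647) = 0.159155 · 1.134633 = 0.180582.

Rounded to 5 decimal places: ρ_sc(1.647) ≈ 0.18058.


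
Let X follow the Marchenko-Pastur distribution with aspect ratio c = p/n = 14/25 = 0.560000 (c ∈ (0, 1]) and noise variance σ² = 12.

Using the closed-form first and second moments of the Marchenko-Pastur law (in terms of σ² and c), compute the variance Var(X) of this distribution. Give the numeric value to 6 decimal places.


Recall the MP moments m_1 = E[X] = σ² and m_2 = E[X²] = σ⁴ (1 + c).
m_1 = E[X] = σ² = 12, so m_1² = 144.
m_2 = E[X²] = σ⁴ (1 + c) = 144 · (1 + 0.560000) = 144 · 1.560000 = 224.640000.
(Note m_2 − m_1² simplifies to c · σ⁴ = 0.560000 · 144.)

Var(X) = m_2 − m_1² = 224.640000 − 144 = 80.640000.


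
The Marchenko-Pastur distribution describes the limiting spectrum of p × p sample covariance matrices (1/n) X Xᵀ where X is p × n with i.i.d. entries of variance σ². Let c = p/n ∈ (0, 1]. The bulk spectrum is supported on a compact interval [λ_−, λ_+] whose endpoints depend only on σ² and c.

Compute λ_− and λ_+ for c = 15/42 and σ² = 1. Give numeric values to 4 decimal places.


c = 15/42 = 0.357143; √c = 0.597614.
λ_− = σ² (1 − √c)² = 1 · (1 − 0.597614)² = 1 · (0.402386)² = 0.161914.
λ_+ = σ² (1 + √c)² = 1 · (1 + 0.597614)² = 1 · (1.597614)² = 2.552371.

Rounded to 4 decimal places: λ_− ≈ 0.1619, λ_+ ≈ 2.5524.


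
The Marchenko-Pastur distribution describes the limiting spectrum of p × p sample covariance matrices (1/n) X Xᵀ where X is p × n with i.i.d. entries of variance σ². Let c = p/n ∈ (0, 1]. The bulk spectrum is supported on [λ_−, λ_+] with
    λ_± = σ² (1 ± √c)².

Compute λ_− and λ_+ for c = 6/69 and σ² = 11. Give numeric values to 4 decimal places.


c = 6/69 = 0.086957; √c = 0.294884.
λ_− = σ² (1 − √c)² = 11 · (1 − 0.294884)² = 11 · (0.705116)² = 5.469076.
λ_+ = σ² (1 + √c)² = 11 · (1 + 0.294884)² = 11 · (1.294884)² = 18.443968.

Rounded to 4 decimal places: λ_− ≈ 5.4691, λ_+ ≈ 18.4440.


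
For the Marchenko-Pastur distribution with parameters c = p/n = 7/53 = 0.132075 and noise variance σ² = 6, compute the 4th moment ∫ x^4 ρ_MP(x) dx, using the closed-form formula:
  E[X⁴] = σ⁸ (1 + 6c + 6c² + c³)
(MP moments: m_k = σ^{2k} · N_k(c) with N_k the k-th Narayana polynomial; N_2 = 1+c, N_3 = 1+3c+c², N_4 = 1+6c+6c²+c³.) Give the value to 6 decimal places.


E[X⁴] = σ⁸ (1 + 6c + 6c² + c³) (fourth MP moment). With σ² = 6 (so σ⁸ = 1296) and c = 7/53 = 0.132075: E[X⁴] = 1296 · (1 + 6·0.132075 + 6·(0.132075)² + (0.132075)³) = 1296 · 1.899420.

So E[X^4] = 2461.648744.


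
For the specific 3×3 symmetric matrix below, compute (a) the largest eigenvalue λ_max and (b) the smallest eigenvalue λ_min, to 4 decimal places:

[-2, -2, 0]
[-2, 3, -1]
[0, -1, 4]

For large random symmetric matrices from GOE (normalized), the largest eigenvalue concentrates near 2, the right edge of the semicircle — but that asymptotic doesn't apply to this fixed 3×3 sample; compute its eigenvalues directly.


Since M is real symmetric, all three eigenvalues are real; they are the roots of det(λI − M) = λ³ − (tr M) λ² + s λ − det M, where s is the sum of the principal 2×2 minors.
tr M = -2 + 3 + 4 = 5.
s = ((-2)·3 − (-2)²) + ((-2)·4 − 0²) + (3·4 − (-1)²) = -10 + (-8) + 11 = -7.
det M (expand along row 1) = (-2)·11 − (-2)·(-8) + 0·2 = -38.
Characteristic polynomial: λ³ − 5λ² − 7λ + 38 = 0.
Substitute λ = y + (tr M)/3 = y + 1.666667 to remove the quadratic term: y³ + p·y + q = 0 with p = s − (tr M)²/3 = -15.333333 and q = −2(tr M)³/27 + (tr M)·s/3 − det M = 17.074074.
Three real roots ⇒ use the trigonometric (Viète) form: r = 2√(−p/3) = 4.521553, φ = arccos(3q/(p·r)) = arccos(-0.738812) = 2.402103 rad.
y_k = r·cos(φ/3 − 2πk/3) for k = 0, 1, 2 gives y = 3.147922, 1.236959, -4.384881.
λ_k = y_k + 1.666667 gives λ = 4.8146, 2.9036, -2.7182 (check: the sum is 5.0000 = tr M).

Hence λ_max = 4.8146 and λ_min = -2.7182.


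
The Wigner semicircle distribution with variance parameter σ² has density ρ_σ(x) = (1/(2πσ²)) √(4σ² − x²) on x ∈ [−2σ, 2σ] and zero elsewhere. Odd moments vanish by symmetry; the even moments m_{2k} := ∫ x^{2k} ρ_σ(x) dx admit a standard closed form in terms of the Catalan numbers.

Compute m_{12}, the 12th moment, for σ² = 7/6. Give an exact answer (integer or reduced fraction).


By the scaled semicircle moment identity, m_{2k} = σ^{2k} · C_k with k = 6.
C_6 = (1/(k+1)) · C(2k, k) = (1/7) · C(12, 6) = (1/7) · 924 = 132.
σ^{2k} = (σ²)^k = (7/6)^6 = 117649/46656.

Therefore m_{12} = σ^{12} · C_6 = (117649/46656) · 132 = 1294139/3888.


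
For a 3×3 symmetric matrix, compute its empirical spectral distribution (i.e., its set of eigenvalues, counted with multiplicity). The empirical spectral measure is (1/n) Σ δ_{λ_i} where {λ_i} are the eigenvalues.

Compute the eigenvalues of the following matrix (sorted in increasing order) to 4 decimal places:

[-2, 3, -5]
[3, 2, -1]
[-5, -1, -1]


Since M is real symmetric, all three eigenvalues are real; they are the roots of det(λI − M) = λ³ − (tr M) λ² + s λ − det M, where s is the sum of the principal 2×2 minors.
tr M = -2 + 2 + (-1) = -1.
s = ((-2)·2 − 3²) + ((-2)·(-1) − (-5)²) + (2·(-1) − (-1)²) = -13 + (-23) + (-3) = -39.
det M (expand along row 1) = (-2)·(-3) − 3·(-8) + (-5)·7 = -5.
Characteristic polynomial: λ³ + λ² − 39λ + 5 = 0.
Substitute λ = y + (tr M)/3 = y − 0.333333 to remove the quadratic term: y³ + p·y + q = 0 with p = s − (tr M)²/3 = -39.333333 and q = −2(tr M)³/27 + (tr M)·s/3 − det M = 18.074074.
Three real roots ⇒ use the trigonometric (Viète) form: r = 2√(−p/3) = 7.241854, φ = arccos(3q/(p·r)) = arccos(-0.190356) = 1.762321 rad.
y_k = r·cos(φ/3 − 2πk/3) for k = 0, 1, 2 gives y = 6.027844, 0.462018, -6.489862.
λ_k = y_k − 0.333333 gives λ = 5.6945, 0.1287, -6.8232 (check: the sum is -1.0000 = tr M).

Eigenvalues sorted in increasing order: [-6.8232, 0.1287, 5.6945].


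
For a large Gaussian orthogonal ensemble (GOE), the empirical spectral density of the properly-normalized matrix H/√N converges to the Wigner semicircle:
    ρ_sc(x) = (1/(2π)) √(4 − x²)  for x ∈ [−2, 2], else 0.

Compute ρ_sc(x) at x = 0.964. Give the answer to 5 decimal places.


ρ_sc(x) = (1/(2π)) √(4 − x²). With x = 0.964:
  4 − x² = 4 − (0.964)² = 4 − 0.929296 = 3.070704.
  √(4 − x²) = 1.752342.
  1/(2π) = 0.159155.
  ρ_sc(0.964) = 0.159155 · 1.752342 = 0.278894.

Rounded to 5 decimal places: ρ_sc(0.964) ≈ 0.27889.


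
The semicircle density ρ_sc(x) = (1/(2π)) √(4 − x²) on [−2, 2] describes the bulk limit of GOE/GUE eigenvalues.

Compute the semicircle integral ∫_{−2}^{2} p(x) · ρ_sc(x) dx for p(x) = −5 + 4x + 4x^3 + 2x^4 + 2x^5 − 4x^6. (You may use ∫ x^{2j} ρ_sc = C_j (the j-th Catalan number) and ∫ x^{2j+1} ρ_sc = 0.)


Write p(x) = Σ a_i x^i, split into monomials and integrate each against ρ_sc separately.
Using ∫ x^{2j} ρ_sc = C_j = (1/(j+1)) C(2j, j) (Catalan numbers) and ∫ x^{2j+1} ρ_sc = 0 (odd monomials vanish by symmetry):
  i = 0 (even): a_0 · C_{0} = -5 · 1 = -5
  i = 1 (odd): ∫ x^1 ρ_sc = 0 (vanishes)
  i = 3 (odd): ∫ x^3 ρ_sc = 0 (vanishes)
  i = 4 (even): a_4 · C_{2} = 2 · 2 = 4
  i = 5 (odd): ∫ x^5 ρ_sc = 0 (vanishes)
  i = 6 (even): a_6 · C_{3} = -4 · 5 = -20

Summing the contributions: ∫_{−2}^{2} p(x) ρ_sc(x) dx = (-5) + 4 + (-20) = -21.


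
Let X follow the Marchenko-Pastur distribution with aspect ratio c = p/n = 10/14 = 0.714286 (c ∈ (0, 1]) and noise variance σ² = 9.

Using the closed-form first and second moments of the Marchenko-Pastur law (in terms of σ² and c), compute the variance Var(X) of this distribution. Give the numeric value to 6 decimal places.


Recall the MP moments m_1 = E[X] = σ² and m_2 = E[X²] = σ⁴ (1 + c).
m_1 = E[X] = σ² = 9, so m_1² = 81.
m_2 = E[X²] = σ⁴ (1 + c) = 81 · (1 + 0.714286) = 81 · 1.714286 = 138.857143.
(Note m_2 − m_1² simplifies to c · σ⁴ = 0.714286 · 81.)

Var(X) = m_2 − m_1² = 138.857143 − 81 = 57.857143.


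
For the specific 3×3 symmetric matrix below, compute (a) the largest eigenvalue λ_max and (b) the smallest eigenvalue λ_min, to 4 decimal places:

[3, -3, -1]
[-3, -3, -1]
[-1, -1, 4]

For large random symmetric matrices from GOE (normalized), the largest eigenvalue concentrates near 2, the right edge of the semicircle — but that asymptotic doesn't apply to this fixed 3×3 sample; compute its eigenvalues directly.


Since M is real symmetric, all three eigenvalues are real; they are the roots of det(λI − M) = λ³ − (tr M) λ² + s λ − det M, where s is the sum of the principal 2×2 minors.
tr M = 3 + (-3) + 4 = 4.
s = (3·(-3) − (-3)²) + (3·4 − (-1)²) + ((-3)·4 − (-1)²) = -18 + 11 + (-13) = -20.
det M (expand along row 1) = 3·(-13) − (-3)·(-13) + (-1)·0 = -78.
Characteristic polynomial: λ³ − 4λ² − 20λ + 78 = 0.
Substitute λ = y + (tr M)/3 = y + 1.333333 to remove the quadratic term: y³ + p·y + q = 0 with p = s − (tr M)²/3 = -25.333333 and q = −2(tr M)³/27 + (tr M)·s/3 − det M = 46.592593.
Three real roots ⇒ use the trigonometric (Viète) form: r = 2√(−p/3) = 5.811865, φ = arccos(3q/(p·r)) = arccos(-0.949359) = 2.821984 rad.
y_k = r·cos(φ/3 − 2πk/3) for k = 0, 1, 2 gives y = 3.424663, 2.354251, -5.778914.
λ_k = y_k + 1.333333 gives λ = 4.7580, 3.6876, -4.4456 (check: the sum is 4.0000 = tr M).

Hence λ_max = 4.7580 and λ_min = -4.4456.


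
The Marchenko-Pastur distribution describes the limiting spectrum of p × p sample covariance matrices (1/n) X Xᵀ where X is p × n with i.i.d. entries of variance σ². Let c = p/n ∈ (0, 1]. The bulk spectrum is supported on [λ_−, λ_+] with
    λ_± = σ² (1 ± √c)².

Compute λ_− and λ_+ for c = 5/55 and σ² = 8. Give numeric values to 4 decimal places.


c = 5/55 = 0.090909; √c = 0.301511.
λ_− = σ² (1 − √c)² = 8 · (1 − 0.301511)² = 8 · (0.698489)² = 3.903091.
λ_+ = σ² (1 + √c)² = 8 · (1 + 0.301511)² = 8 · (1.301511)² = 13.551454.

Rounded to 4 decimal places: λ_− ≈ 3.9031, λ_+ ≈ 13.5515.


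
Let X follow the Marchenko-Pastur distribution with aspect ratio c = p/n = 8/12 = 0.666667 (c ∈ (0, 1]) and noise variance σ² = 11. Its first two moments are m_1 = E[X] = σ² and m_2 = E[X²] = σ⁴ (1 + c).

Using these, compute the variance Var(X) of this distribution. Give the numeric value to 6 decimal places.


m_1 = E[X] = σ² = 11, so m_1² = 121.
m_2 = E[X²] = σ⁴ (1 + c) = 121 · (1 + 0.666667) = 121 · 1.666667 = 201.666667.
(Note m_2 − m_1² simplifies to c · σ⁴ = 0.666667 · 121.)

Var(X) = m_2 − m_1² = 201.666667 − 121 = 80.666667.


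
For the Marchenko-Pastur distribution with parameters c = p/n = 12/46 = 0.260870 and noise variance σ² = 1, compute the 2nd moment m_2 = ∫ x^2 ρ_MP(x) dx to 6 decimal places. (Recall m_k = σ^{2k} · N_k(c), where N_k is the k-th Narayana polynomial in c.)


E[X²] = σ⁴ (1 + c) (second MP moment). With σ² = 1 (so σ⁴ = 1) and c = 12/46 = 0.260870: E[X²] = 1 · (1 + 0.260870) = 1 · 1.260870.

So E[X^2] = 1.260870.


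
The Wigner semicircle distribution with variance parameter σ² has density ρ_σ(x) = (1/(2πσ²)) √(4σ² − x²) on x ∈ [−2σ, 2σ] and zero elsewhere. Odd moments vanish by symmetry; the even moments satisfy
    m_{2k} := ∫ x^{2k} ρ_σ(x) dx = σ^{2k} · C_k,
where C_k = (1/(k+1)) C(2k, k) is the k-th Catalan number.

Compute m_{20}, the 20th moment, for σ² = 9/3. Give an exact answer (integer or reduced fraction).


By the scaled semicircle moment identity, m_{2k} = σ^{2k} · C_k with k = 10.
C_10 = (1/(k+1)) · C(2k, k) = (1/11) · C(20, 10) = (1/11) · 184756 = 16796.
σ^{2k} = (σ²)^k = (9/3)^10 = 59049.

Therefore m_{20} = σ^{20} · C_10 = 59049 · 16796 = 991787004.


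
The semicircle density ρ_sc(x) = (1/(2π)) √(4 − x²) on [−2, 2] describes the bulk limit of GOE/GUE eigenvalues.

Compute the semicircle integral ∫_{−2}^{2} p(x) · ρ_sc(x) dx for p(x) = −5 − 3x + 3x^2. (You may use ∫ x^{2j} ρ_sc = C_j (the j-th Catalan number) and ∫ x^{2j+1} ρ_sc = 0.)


Write p(x) = Σ a_i x^i, split into monomials and integrate each against ρ_sc separately.
Using ∫ x^{2j} ρ_sc = C_j = (1/(j+1)) C(2j, j) (Catalan numbers) and ∫ x^{2j+1} ρ_sc = 0 (odd monomials vanish by symmetry):
  i = 0 (even): a_0 · C_{0} = -5 · 1 = -5
  i = 1 (odd): ∫ x^1 ρ_sc = 0 (vanishes)
  i = 2 (even): a_2 · C_{1} = 3 · 1 = 3

Summing the contributions: ∫_{−2}^{2} p(x) ρ_sc(x) dx = (-5) + 3 = -2.


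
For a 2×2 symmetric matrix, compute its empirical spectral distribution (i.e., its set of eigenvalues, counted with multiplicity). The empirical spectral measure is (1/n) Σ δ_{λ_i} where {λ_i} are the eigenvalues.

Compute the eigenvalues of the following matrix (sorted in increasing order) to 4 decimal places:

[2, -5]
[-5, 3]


Since M is real symmetric, both eigenvalues are real; they are the roots of det(λI − M) = λ² − (tr M) λ + det M.
tr M = 2 + 3 = 5.
det M = 2·3 − (-5)² = 6 − 25 = -19.
Characteristic polynomial: λ² − 5λ − 19 = 0.
Discriminant Δ = (tr M)² − 4·det M = 25 − (-76) = 101; √Δ = 10.049876.
λ = (tr M ± √Δ)/2 = (5 ± 10.049876)/2, giving (tr M − √Δ)/2 = -2.5249 and (tr M + √Δ)/2 = 7.5249.

Eigenvalues sorted in increasing order: [-2.5249, 7.5249].


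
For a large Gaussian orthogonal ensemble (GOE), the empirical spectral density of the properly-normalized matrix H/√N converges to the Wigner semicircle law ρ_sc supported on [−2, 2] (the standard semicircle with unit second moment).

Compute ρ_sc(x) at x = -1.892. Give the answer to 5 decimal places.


ρ_sc(x) = (1/(2π)) √(4 − x²). With x = -1.892:
  4 − x² = 4 − (-1.892)² = 4 − 3.579664 = 0.420336.
  √(4 − x²) = 0.648333.
  1/(2π) = 0.159155.
  ρ_sc(-1.892) = 0.159155 · 0.648333 = 0.103185.

Rounded to 5 decimal places: ρ_sc(-1.892) ≈ 0.10319.


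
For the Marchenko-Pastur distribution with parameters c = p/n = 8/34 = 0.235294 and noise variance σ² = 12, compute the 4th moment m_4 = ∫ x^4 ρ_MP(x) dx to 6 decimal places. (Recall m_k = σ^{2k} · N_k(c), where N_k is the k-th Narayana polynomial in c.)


E[X⁴] = σ⁸ (1 + 6c + 6c² + c³) (fourth MP moment). With σ² = 12 (so σ⁸ = 20736) and c = 8/34 = 0.235294: E[X⁴] = 20736 · (1 + 6·0.235294 + 6·(0.235294)² + (0.235294)³) = 20736 · 2.756971.

So E[X^4] = 57168.556890.


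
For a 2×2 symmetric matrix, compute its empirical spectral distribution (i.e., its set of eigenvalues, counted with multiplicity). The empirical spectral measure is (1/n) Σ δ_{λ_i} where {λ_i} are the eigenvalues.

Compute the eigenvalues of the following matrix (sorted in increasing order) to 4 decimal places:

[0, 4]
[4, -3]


Since M is real symmetric, both eigenvalues are real; they are the roots of det(λI − M) = λ² − (tr M) λ + det M.
tr M = 0 + (-3) = -3.
det M = 0·(-3) − 4² = 0 − 16 = -16.
Characteristic polynomial: λ² + 3λ − 16 = 0.
Discriminant Δ = (tr M)² − 4·det M = 9 − (-64) = 73; √Δ = 8.544004.
λ = (tr M ± √Δ)/2 = (-3 ± 8.544004)/2, giving (tr M − √Δ)/2 = -5.7720 and (tr M + √Δ)/2 = 2.7720.

Eigenvalues sorted in increasing order: [-5.7720, 2.7720].


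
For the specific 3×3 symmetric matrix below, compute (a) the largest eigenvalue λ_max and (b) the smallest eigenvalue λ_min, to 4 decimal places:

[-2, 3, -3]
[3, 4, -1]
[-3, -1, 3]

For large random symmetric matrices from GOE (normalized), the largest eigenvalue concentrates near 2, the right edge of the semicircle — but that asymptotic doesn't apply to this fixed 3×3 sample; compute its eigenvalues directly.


Since M is real symmetric, all three eigenvalues are real; they are the roots of det(λI − M) = λ³ − (tr M) λ² + s λ − det M, where s is the sum of the principal 2×2 minors.
tr M = -2 + 4 + 3 = 5.
s = ((-2)·4 − 3²) + ((-2)·3 − (-3)²) + (4·3 − (-1)²) = -17 + (-15) + 11 = -21.
det M (expand along row 1) = (-2)·11 − 3·6 + (-3)·9 = -67.
Characteristic polynomial: λ³ − 5λ² − 21λ + 67 = 0.
Substitute λ = y + (tr M)/3 = y + 1.666667 to remove the quadratic term: y³ + p·y + q = 0 with p = s − (tr M)²/3 = -29.333333 and q = −2(tr M)³/27 + (tr M)·s/3 − det M = 22.740741.
Three real roots ⇒ use the trigonometric (Viète) form: r = 2√(−p/3) = 6.253888, φ = arccos(3q/(p·r)) = arccos(-0.371890) = 1.951840 rad.
y_k = r·cos(φ/3 − 2πk/3) for k = 0, 1, 2 gives y = 4.976296, 0.792202, -5.768497.
λ_k = y_k + 1.666667 gives λ = 6.6430, 2.4589, -4.1018 (check: the sum is 5.0000 = tr M).

Hence λ_max = 6.6430 and λ_min = -4.1018.


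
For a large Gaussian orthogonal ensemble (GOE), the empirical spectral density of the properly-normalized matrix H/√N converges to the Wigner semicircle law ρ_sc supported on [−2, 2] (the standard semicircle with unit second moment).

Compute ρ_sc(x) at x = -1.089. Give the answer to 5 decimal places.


ρ_sc(x) = (1/(2π)) √(4 − x²). With x = -1.089:
  4 − x² = 4 − (-1.089)² = 4 − 1.185921 = 2.814079.
  √(4 − x²) = 1.677522.
  1/(2π) = 0.159155.
  ρ_sc(-1.089) = 0.159155 · 1.677522 = 0.266986.

Rounded to 5 decimal places: ρ_sc(-1.089) ≈ 0.26699.


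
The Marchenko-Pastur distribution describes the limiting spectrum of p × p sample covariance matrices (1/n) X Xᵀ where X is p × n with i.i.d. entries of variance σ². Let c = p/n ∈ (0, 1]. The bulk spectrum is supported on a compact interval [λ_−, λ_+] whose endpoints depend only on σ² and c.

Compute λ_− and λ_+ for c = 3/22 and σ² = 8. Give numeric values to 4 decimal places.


c = 3/22 = 0.136364; √c = 0.369274.
λ_− = σ² (1 − √c)² = 8 · (1 − 0.369274)² = 8 · (0.630726)² = 3.182518.
λ_+ = σ² (1 + √c)² = 8 · (1 + 0.369274)² = 8 · (1.369274)² = 14.999301.

Rounded to 4 decimal places: λ_− ≈ 3.1825, λ_+ ≈ 14.9993.


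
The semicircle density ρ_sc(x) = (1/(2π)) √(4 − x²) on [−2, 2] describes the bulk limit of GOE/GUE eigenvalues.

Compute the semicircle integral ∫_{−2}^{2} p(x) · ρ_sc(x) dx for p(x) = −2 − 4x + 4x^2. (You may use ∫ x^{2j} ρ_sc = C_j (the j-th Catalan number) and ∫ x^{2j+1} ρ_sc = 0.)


Write p(x) = Σ a_i x^i, split into monomials and integrate each against ρ_sc separately.
Using ∫ x^{2j} ρ_sc = C_j = (1/(j+1)) C(2j, j) (Catalan numbers) and ∫ x^{2j+1} ρ_sc = 0 (odd monomials vanish by symmetry):
  i = 0 (even): a_0 · C_{0} = -2 · 1 = -2
  i = 1 (odd): ∫ x^1 ρ_sc = 0 (vanishes)
  i = 2 (even): a_2 · C_{1} = 4 · 1 = 4

Summing the contributions: ∫_{−2}^{2} p(x) ρ_sc(x) dx = (-2) + 4 = 2.


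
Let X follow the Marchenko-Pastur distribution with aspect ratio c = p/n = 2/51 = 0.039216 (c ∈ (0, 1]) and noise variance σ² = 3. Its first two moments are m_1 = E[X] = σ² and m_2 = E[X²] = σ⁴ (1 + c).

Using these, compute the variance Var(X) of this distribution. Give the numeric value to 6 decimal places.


m_1 = E[X] = σ² = 3, so m_1² = 9.
m_2 = E[X²] = σ⁴ (1 + c) = 9 · (1 + 0.039216) = 9 · 1.039216 = 9.352941.
(Note m_2 − m_1² simplifies to c · σ⁴ = 0.039216 · 9.)

Var(X) = m_2 − m_1² = 9.352941 − 9 = 0.352941.


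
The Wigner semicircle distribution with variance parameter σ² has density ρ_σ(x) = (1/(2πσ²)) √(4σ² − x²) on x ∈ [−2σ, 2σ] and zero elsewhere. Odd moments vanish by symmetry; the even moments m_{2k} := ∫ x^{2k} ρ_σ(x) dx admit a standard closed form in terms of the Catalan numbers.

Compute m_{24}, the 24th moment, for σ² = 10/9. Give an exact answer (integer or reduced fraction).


By the scaled semicircle moment identity, m_{2k} = σ^{2k} · C_k with k = 12.
C_12 = (1/(k+1)) · C(2k, k) = (1/13) · C(24, 12) = (1/13) · 2704156 = 208012.
σ^{2k} = (σ²)^k = (10/9)^12 = 1000000000000/282429536481.

Therefore m_{24} = σ^{24} · C_12 = (1000000000000/282429536481) · 208012 = 208012000000000000/282429536481.


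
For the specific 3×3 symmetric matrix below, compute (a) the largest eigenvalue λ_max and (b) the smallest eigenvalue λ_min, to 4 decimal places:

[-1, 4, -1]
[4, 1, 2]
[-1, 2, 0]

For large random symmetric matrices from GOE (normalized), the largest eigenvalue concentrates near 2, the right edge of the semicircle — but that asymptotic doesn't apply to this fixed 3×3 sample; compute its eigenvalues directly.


Since M is real symmetric, all three eigenvalues are real; they are the roots of det(λI − M) = λ³ − (tr M) λ² + s λ − det M, where s is the sum of the principal 2×2 minors.
tr M = -1 + 1 + 0 = 0.
s = ((-1)·1 − 4²) + ((-1)·0 − (-1)²) + (1·0 − 2²) = -17 + (-1) + (-4) = -22.
det M (expand along row 1) = (-1)·(-4) − 4·2 + (-1)·9 = -13.
Characteristic polynomial: λ³ − 22λ + 13 = 0.
Substitute λ = y + (tr M)/3 = y + 0.000000 to remove the quadratic term: y³ + p·y + q = 0 with p = s − (tr M)²/3 = -22.000000 and q = −2(tr M)³/27 + (tr M)·s/3 − det M = 13.000000.
Three real roots ⇒ use the trigonometric (Viète) form: r = 2√(−p/3) = 5.416026, φ = arccos(3q/(p·r)) = arccos(-0.327311) = 1.904253 rad.
y_k = r·cos(φ/3 − 2πk/3) for k = 0, 1, 2 gives y = 4.361088, 0.600765, -4.961853.
λ_k = y_k + 0.000000 gives λ = 4.3611, 0.6008, -4.9619 (check: the sum is 0.0000 = tr M).

Hence λ_max = 4.3611 and λ_min = -4.9619.


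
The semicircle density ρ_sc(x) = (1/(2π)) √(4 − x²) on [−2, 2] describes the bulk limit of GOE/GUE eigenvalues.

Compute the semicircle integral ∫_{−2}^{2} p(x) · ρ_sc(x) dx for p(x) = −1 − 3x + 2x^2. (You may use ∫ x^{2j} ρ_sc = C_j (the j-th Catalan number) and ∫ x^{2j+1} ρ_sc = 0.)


Write p(x) = Σ a_i x^i, split into monomials and integrate each against ρ_sc separately.
Using ∫ x^{2j} ρ_sc = C_j = (1/(j+1)) C(2j, j) (Catalan numbers) and ∫ x^{2j+1} ρ_sc = 0 (odd monomials vanish by symmetry):
  i = 0 (even): a_0 · C_{0} = -1 · 1 = -1
  i = 1 (odd): ∫ x^1 ρ_sc = 0 (vanishes)
  i = 2 (even): a_2 · C_{1} = 2 · 1 = 2

Summing the contributions: ∫_{−2}^{2} p(x) ρ_sc(x) dx = (-1) + 2 = 1.


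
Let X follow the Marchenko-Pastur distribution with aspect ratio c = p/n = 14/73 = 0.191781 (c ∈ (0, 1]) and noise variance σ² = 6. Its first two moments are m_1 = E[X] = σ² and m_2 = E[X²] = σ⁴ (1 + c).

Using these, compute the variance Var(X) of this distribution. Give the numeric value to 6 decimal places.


m_1 = E[X] = σ² = 6, so m_1² = 36.
m_2 = E[X²] = σ⁴ (1 + c) = 36 · (1 + 0.191781) = 36 · 1.191781 = 42.904110.
(Note m_2 − m_1² simplifies to c · σ⁴ = 0.191781 · 36.)

Var(X) = m_2 − m_1² = 42.904110 − 36 = 6.904110.


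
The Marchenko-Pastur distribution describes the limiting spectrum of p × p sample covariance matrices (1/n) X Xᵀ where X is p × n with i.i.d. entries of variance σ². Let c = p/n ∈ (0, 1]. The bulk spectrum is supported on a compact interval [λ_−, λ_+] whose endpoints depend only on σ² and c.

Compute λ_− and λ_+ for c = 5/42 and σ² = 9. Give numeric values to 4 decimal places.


c = 5/42 = 0.119048; √c = 0.345033.
λ_− = σ² (1 − √c)² = 9 · (1 − 0.345033)² = 9 · (0.654967)² = 3.860839.
λ_+ = σ² (1 + √c)² = 9 · (1 + 0.345033)² = 9 · (1.345033)² = 16.282019.

Rounded to 4 decimal places: λ_− ≈ 3.8608, λ_+ ≈ 16.2820.


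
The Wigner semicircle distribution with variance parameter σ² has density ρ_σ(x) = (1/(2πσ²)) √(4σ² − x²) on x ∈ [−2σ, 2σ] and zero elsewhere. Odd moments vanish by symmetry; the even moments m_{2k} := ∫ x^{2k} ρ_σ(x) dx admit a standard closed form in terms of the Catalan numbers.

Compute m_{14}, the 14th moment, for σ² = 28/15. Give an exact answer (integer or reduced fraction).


By the scaled semicircle moment identity, m_{2k} = σ^{2k} · C_k with k = 7.
C_7 = (1/(k+1)) · C(2k, k) = (1/8) · C(14, 7) = (1/8) · 3432 = 429.
σ^{2k} = (σ²)^k = (28/15)^7 = 13492928512/170859375.

Therefore m_{14} = σ^{14} · C_7 = (13492928512/170859375) · 429 = 1929488777216/56953125.


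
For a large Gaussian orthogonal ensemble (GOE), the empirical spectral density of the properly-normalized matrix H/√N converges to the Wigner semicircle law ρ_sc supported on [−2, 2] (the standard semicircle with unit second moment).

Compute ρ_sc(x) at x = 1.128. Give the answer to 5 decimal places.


ρ_sc(x) = (1/(2π)) √(4 − x²). With x = 1.128:
  4 − x² = 4 − (1.128)² = 4 − 1.272384 = 2.727616.
  √(4 − x²) = 1.651550.
  1/(2π) = 0.159155.
  ρ_sc(1.128) = 0.159155 · 1.651550 = 0.262852.

Rounded to 5 decimal places: ρ_sc(1.128) ≈ 0.26285.


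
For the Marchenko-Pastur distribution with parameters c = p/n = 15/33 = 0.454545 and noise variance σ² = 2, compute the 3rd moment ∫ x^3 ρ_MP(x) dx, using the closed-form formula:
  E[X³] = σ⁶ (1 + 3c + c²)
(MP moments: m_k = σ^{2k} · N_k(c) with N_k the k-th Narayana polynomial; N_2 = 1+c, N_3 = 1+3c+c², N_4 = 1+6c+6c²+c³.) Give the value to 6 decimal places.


E[X³] = σ⁶ (1 + 3c + c²) (third MP moment). With σ² = 2 (so σ⁶ = 8) and c = 15/33 = 0.454545: E[X³] = 8 · (1 + 3·0.454545 + (0.454545)²) = 8 · 2.570248.

So E[X^3] = 20.561983.


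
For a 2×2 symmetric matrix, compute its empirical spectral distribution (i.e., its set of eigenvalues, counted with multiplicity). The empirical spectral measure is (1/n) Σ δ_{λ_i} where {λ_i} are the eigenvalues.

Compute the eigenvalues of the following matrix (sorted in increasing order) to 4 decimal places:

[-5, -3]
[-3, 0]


Since M is real symmetric, both eigenvalues are real; they are the roots of det(λI − M) = λ² − (tr M) λ + det M.
tr M = -5 + 0 = -5.
det M = (-5)·0 − (-3)² = 0 − 9 = -9.
Characteristic polynomial: λ² + 5λ − 9 = 0.
Discriminant Δ = (tr M)² − 4·det M = 25 − (-36) = 61; √Δ = 7.810250.
λ = (tr M ± √Δ)/2 = (-5 ± 7.810250)/2, giving (tr M − √Δ)/2 = -6.4051 and (tr M + √Δ)/2 = 1.4051.

Eigenvalues sorted in increasing order: [-6.4051, 1.4051].
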